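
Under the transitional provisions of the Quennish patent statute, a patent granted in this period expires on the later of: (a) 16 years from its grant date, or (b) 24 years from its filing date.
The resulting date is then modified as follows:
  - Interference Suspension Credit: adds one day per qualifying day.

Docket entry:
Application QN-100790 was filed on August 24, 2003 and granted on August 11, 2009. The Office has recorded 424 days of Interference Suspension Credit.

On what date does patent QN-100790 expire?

2028-10-21

(a) grant + 16 years → 11 August 2025.
(b) filing + 24 years → 24 August 2027.
Later of the two: 24 August 2027.
Interference Suspension Credit: +424 days → 21 October 2028.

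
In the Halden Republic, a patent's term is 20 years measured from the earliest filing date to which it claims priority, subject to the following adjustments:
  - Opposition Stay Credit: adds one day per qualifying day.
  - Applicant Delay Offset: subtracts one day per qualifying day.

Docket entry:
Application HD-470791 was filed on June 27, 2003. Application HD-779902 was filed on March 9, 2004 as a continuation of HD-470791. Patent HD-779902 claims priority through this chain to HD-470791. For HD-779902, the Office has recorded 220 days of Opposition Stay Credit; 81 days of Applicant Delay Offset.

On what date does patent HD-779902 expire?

November 13, 2023

Earliest priority filing: 27 June 2003.
Base term: 27 June 2003 + 20 years → 27 June 2023.
Opposition Stay Credit: +220 days → 2 February 2024.
Applicant Delay Offset: −81 days → 13 November 2023.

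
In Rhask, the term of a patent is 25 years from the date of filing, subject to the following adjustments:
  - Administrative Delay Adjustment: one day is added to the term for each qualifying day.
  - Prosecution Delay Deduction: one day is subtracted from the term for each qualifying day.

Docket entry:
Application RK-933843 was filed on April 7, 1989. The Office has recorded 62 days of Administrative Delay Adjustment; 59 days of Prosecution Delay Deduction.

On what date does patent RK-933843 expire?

Base term: filing date + 25 years → 7 April 2014.
Administrative Delay Adjustment: +62 days → 8 June 2014.
Prosecution Delay Deduction: −59 days → 10 April 2014.

April 10, 2014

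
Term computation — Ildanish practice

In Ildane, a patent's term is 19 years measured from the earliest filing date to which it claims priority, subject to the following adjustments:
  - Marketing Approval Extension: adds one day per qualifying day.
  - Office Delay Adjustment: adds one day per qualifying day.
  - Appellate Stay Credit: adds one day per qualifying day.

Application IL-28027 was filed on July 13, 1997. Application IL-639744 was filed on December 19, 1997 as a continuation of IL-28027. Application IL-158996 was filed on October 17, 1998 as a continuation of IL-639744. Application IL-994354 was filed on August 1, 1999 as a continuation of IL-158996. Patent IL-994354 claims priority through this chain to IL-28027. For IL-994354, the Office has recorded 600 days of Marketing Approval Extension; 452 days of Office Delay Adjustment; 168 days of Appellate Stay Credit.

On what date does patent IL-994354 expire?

Earliest priority filing: 13 July 1997.
Base term: 13 July 1997 + 19 years → 13 July 2016.
Marketing Approval Extension: +600 days → 5 March 2018.
Office Delay Adjustment: +452 days → 31 May 2019.
Appellate Stay Credit: +168 days → 15 November 2019.

2019-11-15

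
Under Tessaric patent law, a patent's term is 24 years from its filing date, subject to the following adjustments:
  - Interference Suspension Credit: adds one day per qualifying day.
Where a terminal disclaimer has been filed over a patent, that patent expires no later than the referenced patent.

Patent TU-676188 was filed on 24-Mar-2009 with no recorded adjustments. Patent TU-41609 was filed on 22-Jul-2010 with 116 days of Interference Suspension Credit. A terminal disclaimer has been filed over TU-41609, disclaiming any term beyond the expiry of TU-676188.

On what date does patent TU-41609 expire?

March 24, 2033

Natural term of TU-41609:
  Base: filing + 24 years → 22 July 2034.
  Interference Suspension Credit: +116 days → 15 November 2034.
Expiry of referenced patent TU-676188:
  Base: filing + 24 years → 24 March 2033.
Terminal disclaimer: TU-41609 expires on the earlier of 15 November 2034 and 24 March 2033.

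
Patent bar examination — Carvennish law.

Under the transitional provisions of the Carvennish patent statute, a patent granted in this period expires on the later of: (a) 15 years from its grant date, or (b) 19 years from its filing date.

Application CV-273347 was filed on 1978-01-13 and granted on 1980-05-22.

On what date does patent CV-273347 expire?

1997-01-13

(a) grant + 15 years → 22 May 1995.
(b) filing + 19 years → 13 January 1997.
Later of the two: 13 January 1997.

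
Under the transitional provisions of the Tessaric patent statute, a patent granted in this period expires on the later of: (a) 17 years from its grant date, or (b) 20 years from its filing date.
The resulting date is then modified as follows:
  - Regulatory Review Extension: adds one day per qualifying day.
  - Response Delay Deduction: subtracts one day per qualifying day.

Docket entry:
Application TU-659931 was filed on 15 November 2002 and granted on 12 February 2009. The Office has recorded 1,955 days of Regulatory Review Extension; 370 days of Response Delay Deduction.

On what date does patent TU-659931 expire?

2030-06-16

(a) grant + 17 years → 12 February 2026.
(b) filing + 20 years → 15 November 2022.
Later of the two: 12 February 2026.
Regulatory Review Extension: +1955 days → 21 June 2031.
Response Delay Deduction: −370 days → 16 June 2030.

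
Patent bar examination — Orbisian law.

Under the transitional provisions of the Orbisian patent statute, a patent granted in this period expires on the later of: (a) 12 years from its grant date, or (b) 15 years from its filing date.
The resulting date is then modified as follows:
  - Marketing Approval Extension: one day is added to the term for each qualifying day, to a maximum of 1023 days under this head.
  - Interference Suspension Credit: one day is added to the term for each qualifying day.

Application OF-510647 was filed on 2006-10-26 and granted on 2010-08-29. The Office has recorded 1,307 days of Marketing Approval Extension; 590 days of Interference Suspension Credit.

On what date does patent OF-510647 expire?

(a) grant + 12 years → 29 August 2022.
(b) filing + 15 years → 26 October 2021.
Later of the two: 29 August 2022.
Marketing Approval Extension: 1307 days claimed exceeds the 1023-day cap, so +1023 days → 17 June 2025.
Interference Suspension Credit: +590 days → 28 January 2027.

2027-01-28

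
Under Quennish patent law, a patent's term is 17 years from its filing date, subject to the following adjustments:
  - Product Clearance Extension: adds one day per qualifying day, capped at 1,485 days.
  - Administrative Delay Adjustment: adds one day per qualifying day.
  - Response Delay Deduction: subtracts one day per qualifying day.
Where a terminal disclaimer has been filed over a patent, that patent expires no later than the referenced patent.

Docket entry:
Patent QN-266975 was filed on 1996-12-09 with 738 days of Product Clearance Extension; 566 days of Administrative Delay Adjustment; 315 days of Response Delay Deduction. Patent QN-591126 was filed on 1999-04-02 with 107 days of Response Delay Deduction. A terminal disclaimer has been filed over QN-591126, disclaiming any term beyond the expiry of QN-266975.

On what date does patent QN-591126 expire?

December 17, 2015

Natural term of QN-591126:
  Base: filing + 17 years → 2 April 2016.
  Response Delay Deduction: −107 days → 17 December 2015.
Expiry of referenced patent QN-266975:
  Base: filing + 17 years → 9 December 2013.
  Product Clearance Extension: 738 days (within the 1485-day cap) → +738 days → 17 December 2015.
  Administrative Delay Adjustment: +566 days → 5 July 2017.
  Response Delay Deduction: −315 days → 24 August 2016.
Terminal disclaimer: QN-591126 expires on the earlier of 17 December 2015 and 24 August 2016.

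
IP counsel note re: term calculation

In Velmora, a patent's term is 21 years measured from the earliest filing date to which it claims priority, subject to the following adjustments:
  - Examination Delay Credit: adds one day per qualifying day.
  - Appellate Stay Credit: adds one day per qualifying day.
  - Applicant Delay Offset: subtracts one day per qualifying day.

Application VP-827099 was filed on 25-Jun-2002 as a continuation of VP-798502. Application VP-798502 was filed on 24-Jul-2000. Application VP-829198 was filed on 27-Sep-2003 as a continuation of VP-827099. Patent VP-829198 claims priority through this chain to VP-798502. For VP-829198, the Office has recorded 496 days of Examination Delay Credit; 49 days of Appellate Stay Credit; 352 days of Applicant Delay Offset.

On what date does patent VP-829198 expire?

February 2, 2022

Earliest priority filing: 24 July 2000.
Base term: 24 July 2000 + 21 years → 24 July 2021.
Examination Delay Credit: +496 days → 2 December 2022.
Appellate Stay Credit: +49 days → 20 January 2023.
Applicant Delay Offset: −352 days → 2 February 2022.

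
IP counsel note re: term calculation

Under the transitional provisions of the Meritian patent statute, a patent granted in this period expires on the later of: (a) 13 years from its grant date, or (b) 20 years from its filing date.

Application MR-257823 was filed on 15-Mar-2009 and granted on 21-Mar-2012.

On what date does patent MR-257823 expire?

(a) grant + 13 years → 21 March 2025.
(b) filing + 20 years → 15 March 2029.
Later of the two: 15 March 2029.

2029-03-15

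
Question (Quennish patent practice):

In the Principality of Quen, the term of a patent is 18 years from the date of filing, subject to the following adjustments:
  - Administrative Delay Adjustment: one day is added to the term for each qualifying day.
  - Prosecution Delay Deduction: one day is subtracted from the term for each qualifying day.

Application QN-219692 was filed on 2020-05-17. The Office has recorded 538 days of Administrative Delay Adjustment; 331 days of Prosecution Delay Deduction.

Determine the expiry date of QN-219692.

Base term: filing date + 18 years → 17 May 2038.
Administrative Delay Adjustment: +538 days → 6 November 2039.
Prosecution Delay Deduction: −331 days → 10 December 2038.

2038-12-10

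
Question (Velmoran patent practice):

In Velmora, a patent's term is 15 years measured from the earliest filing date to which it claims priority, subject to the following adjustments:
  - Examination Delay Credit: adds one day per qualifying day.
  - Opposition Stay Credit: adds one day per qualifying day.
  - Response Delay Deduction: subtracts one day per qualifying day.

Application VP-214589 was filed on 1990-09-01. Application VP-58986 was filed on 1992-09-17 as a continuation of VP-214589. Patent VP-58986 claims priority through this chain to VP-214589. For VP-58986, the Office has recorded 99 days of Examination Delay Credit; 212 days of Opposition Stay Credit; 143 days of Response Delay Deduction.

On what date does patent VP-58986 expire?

February 16, 2006

Earliest priority filing: 1 September 1990.
Base term: 1 September 1990 + 15 years → 1 September 2005.
Examination Delay Credit: +99 days → 9 December 2005.
Opposition Stay Credit: +212 days → 9 July 2006.
Response Delay Deduction: −143 days → 16 February 2006.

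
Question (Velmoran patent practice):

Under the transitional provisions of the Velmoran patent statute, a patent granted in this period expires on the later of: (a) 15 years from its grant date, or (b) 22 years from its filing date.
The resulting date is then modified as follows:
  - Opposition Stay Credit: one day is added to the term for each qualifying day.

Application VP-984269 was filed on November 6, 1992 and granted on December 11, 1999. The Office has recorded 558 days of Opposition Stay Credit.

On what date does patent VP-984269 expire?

(a) grant + 15 years → 11 December 2014.
(b) filing + 22 years → 6 November 2014.
Later of the two: 11 December 2014.
Opposition Stay Credit: +558 days → 21 June 2016.

June 21, 2016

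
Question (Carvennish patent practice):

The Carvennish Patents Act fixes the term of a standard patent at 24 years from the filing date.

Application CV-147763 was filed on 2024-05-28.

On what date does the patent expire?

Filing date + 24 years → 28 May 2048.

May 28, 2048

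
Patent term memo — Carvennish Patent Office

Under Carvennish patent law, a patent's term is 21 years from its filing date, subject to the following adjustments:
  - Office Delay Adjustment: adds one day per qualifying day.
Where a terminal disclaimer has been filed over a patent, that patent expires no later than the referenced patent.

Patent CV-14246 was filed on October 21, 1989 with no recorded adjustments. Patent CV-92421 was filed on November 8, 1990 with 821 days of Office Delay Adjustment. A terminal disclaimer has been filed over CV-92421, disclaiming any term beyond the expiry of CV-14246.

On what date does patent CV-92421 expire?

Natural term of CV-92421:
  Base: filing + 21 years → 8 November 2011.
  Office Delay Adjustment: +821 days → 6 February 2014.
Expiry of referenced patent CV-14246:
  Base: filing + 21 years → 21 October 2010.
Terminal disclaimer: CV-92421 expires on the earlier of 6 February 2014 and 21 October 2010.

2010-10-21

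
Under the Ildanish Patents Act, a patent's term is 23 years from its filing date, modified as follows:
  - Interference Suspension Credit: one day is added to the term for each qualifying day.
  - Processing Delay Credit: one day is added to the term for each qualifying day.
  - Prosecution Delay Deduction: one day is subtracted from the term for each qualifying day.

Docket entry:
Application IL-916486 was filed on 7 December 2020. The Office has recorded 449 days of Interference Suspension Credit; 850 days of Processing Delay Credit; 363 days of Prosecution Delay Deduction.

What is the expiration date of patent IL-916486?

2046-06-30

Base term: filing date + 23 years → 7 December 2043.
Interference Suspension Credit: +449 days → 28 February 2045.
Processing Delay Credit: +850 days → 28 June 2047.
Prosecution Delay Deduction: −363 days → 30 June 2046.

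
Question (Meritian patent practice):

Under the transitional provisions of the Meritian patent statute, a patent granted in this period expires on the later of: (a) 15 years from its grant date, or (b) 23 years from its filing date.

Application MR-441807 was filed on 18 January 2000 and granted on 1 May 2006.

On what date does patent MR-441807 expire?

2023-01-18

(a) grant + 15 years → 1 May 2021.
(b) filing + 23 years → 18 January 2023.
Later of the two: 18 January 2023.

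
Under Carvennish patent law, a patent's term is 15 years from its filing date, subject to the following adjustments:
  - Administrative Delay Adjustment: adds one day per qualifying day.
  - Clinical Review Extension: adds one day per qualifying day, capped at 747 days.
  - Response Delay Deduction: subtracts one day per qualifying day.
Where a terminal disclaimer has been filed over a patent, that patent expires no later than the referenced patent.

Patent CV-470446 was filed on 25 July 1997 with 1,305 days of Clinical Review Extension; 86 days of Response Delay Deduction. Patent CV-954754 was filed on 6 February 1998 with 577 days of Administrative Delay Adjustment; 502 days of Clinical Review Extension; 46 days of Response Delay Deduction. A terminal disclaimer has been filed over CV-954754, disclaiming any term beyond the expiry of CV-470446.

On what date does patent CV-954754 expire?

Natural term of CV-954754:
  Base: filing + 15 years → 6 February 2013.
  Administrative Delay Adjustment: +577 days → 6 September 2014.
  Clinical Review Extension: 502 days (within the 747-day cap) → +502 days → 21 January 2016.
  Response Delay Deduction: −46 days → 6 December 2015.
Expiry of referenced patent CV-470446:
  Base: filing + 15 years → 25 July 2012.
  Clinical Review Extension: 1305 days claimed exceeds the 747-day cap, so +747 days → 11 August 2014.
  Response Delay Deduction: −86 days → 17 May 2014.
Terminal disclaimer: CV-954754 expires on the earlier of 6 December 2015 and 17 May 2014.

May 17, 2014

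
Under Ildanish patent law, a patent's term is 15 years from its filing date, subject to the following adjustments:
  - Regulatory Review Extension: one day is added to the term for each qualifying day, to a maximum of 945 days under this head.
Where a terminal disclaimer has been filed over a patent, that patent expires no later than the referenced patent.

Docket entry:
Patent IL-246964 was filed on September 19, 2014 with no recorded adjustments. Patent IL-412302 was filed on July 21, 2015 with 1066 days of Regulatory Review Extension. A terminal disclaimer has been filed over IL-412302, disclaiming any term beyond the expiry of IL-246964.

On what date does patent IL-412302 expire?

Natural term of IL-412302:
  Base: filing + 15 years → 21 July 2030.
  Regulatory Review Extension: 1066 days claimed exceeds the 945-day cap, so +945 days → 20 February 2033.
Expiry of referenced patent IL-246964:
  Base: filing + 15 years → 19 September 2029.
Terminal disclaimer: IL-412302 expires on the earlier of 20 February 2033 and 19 September 2029.

2029-09-19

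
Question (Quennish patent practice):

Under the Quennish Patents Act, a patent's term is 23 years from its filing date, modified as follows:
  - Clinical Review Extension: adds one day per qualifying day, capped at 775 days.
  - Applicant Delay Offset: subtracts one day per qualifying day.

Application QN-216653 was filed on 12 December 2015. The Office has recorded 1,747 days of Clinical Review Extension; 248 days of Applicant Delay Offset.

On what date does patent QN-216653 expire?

Base term: filing date + 23 years → 12 December 2038.
Clinical Review Extension: 1747 days claimed exceeds the 775-day cap, so +775 days → 25 January 2041.
Applicant Delay Offset: −248 days → 22 May 2040.

May 22, 2040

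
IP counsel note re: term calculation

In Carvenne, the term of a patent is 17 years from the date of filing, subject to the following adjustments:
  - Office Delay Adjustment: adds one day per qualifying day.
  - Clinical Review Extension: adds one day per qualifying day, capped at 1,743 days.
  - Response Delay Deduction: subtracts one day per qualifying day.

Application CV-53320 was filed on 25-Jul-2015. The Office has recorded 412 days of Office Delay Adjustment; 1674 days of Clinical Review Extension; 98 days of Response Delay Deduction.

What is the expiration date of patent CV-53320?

2038-01-03

Base term: filing date + 17 years → 25 July 2032.
Office Delay Adjustment: +412 days → 10 September 2033.
Clinical Review Extension: 1674 days (within the 1743-day cap) → +1674 days → 11 April 2038.
Response Delay Deduction: −98 days → 3 January 2038.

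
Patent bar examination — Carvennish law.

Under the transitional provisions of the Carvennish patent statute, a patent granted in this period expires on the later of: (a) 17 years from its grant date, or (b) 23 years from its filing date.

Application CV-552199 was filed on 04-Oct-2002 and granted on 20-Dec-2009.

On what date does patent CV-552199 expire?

December 20, 2026

(a) grant + 17 years → 20 December 2026.
(b) filing + 23 years → 4 October 2025.
Later of the two: 20 December 2026.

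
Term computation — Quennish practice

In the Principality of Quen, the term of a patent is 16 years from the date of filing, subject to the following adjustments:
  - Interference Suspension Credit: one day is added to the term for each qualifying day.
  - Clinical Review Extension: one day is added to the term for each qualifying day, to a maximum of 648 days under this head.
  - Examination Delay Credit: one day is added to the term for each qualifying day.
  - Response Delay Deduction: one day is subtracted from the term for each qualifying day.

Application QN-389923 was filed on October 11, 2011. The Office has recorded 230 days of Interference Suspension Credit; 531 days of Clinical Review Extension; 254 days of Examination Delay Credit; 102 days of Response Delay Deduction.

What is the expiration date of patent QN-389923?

2030-04-11

Base term: filing date + 16 years → 11 October 2027.
Interference Suspension Credit: +230 days → 28 May 2028.
Clinical Review Extension: 531 days (within the 648-day cap) → +531 days → 10 November 2029.
Examination Delay Credit: +254 days → 22 July 2030.
Response Delay Deduction: −102 days → 11 April 2030.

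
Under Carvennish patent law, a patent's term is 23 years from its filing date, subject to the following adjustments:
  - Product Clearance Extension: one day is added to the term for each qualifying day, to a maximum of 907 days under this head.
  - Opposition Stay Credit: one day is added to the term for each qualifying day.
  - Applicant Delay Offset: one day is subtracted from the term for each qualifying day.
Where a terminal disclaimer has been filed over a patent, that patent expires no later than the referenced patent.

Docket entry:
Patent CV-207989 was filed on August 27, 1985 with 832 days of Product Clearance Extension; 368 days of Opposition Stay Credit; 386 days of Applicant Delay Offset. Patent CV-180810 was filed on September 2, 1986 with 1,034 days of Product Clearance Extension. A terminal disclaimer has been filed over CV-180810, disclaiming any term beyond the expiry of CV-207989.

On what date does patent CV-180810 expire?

November 19, 2010

Natural term of CV-180810:
  Base: filing + 23 years → 2 September 2009.
  Product Clearance Extension: 1034 days claimed exceeds the 907-day cap, so +907 days → 26 February 2012.
Expiry of referenced patent CV-207989:
  Base: filing + 23 years → 27 August 2008.
  Product Clearance Extension: 832 days (within the 907-day cap) → +832 days → 7 December 2010.
  Opposition Stay Credit: +368 days → 10 December 2011.
  Applicant Delay Offset: −386 days → 19 November 2010.
Terminal disclaimer: CV-180810 expires on the earlier of 26 February 2012 and 19 November 2010.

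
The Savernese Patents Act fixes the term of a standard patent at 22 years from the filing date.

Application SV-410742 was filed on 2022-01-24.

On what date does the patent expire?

Filing date + 22 years → 24 January 2044.

2044-01-24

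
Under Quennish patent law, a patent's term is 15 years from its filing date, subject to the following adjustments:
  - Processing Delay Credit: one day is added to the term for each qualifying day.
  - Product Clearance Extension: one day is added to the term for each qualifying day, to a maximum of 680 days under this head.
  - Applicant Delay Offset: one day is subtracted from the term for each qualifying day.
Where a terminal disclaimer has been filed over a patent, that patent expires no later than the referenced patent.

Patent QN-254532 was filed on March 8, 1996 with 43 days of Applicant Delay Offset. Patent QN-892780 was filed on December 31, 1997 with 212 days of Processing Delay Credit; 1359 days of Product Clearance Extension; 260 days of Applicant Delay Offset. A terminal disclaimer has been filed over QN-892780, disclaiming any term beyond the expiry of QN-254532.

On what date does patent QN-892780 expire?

Natural term of QN-892780:
  Base: filing + 15 years → 31 December 2012.
  Processing Delay Credit: +212 days → 31 July 2013.
  Product Clearance Extension: 1359 days claimed exceeds the 680-day cap, so +680 days → 11 June 2015.
  Applicant Delay Offset: −260 days → 24 September 2014.
Expiry of referenced patent QN-254532:
  Base: filing + 15 years → 8 March 2011.
  Applicant Delay Offset: −43 days → 24 January 2011.
Terminal disclaimer: QN-892780 expires on the earlier of 24 September 2014 and 24 January 2011.

2011-01-24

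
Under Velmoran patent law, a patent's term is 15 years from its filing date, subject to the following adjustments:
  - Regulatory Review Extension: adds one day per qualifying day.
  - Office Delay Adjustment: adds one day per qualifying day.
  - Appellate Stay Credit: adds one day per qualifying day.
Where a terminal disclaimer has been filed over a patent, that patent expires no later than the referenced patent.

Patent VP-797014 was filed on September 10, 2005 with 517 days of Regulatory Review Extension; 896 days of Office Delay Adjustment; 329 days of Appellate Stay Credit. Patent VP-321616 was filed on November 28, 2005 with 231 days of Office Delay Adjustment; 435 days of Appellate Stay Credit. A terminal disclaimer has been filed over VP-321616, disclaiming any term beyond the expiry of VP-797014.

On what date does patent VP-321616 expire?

2022-09-25

Natural term of VP-321616:
  Base: filing + 15 years → 28 November 2020.
  Office Delay Adjustment: +231 days → 17 July 2021.
  Appellate Stay Credit: +435 days → 25 September 2022.
Expiry of referenced patent VP-797014:
  Base: filing + 15 years → 10 September 2020.
  Regulatory Review Extension: +517 days → 9 February 2022.
  Office Delay Adjustment: +896 days → 24 July 2024.
  Appellate Stay Credit: +329 days → 18 June 2025.
Terminal disclaimer: VP-321616 expires on the earlier of 25 September 2022 and 18 June 2025.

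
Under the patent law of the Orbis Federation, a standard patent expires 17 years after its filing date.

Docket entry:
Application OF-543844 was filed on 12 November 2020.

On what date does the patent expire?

2037-11-12

Filing date + 17 years → 12 November 2037.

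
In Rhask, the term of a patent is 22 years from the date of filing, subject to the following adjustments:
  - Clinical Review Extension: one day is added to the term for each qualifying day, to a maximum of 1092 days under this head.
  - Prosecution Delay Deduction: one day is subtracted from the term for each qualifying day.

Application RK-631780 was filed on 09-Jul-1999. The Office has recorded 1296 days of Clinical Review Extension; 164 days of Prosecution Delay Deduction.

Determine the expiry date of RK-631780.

Base term: filing date + 22 years → 9 July 2021.
Clinical Review Extension: 1296 days claimed exceeds the 1092-day cap, so +1092 days → 5 July 2024.
Prosecution Delay Deduction: −164 days → 23 January 2024.

January 23, 2024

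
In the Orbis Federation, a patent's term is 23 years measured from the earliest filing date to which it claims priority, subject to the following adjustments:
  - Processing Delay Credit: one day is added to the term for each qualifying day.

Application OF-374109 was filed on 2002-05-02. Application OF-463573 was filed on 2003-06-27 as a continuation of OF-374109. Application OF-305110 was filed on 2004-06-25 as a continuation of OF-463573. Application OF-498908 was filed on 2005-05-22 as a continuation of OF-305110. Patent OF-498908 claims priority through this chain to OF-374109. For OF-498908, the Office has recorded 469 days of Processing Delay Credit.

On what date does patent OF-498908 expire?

2026-08-14

Earliest priority filing: 2 May 2002.
Base term: 2 May 2002 + 23 years → 2 May 2025.
Processing Delay Credit: +469 days → 14 August 2026.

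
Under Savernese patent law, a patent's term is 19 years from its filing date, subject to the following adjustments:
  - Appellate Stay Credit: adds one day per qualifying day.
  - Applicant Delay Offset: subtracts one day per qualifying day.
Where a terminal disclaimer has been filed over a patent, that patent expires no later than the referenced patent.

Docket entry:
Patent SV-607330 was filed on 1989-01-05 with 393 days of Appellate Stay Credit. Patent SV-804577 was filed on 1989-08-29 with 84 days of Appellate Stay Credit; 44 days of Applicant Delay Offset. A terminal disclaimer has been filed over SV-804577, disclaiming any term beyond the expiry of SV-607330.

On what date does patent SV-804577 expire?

Natural term of SV-804577:
  Base: filing + 19 years → 29 August 2008.
  Appellate Stay Credit: +84 days → 21 November 2008.
  Applicant Delay Offset: −44 days → 8 October 2008.
Expiry of referenced patent SV-607330:
  Base: filing + 19 years → 5 January 2008.
  Appellate Stay Credit: +393 days → 1 February 2009.
Terminal disclaimer: SV-804577 expires on the earlier of 8 October 2008 and 1 February 2009.

2008-10-08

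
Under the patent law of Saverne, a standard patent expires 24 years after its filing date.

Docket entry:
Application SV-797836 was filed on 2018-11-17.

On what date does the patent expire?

Filing date + 24 years → 17 November 2042.

November 17, 2042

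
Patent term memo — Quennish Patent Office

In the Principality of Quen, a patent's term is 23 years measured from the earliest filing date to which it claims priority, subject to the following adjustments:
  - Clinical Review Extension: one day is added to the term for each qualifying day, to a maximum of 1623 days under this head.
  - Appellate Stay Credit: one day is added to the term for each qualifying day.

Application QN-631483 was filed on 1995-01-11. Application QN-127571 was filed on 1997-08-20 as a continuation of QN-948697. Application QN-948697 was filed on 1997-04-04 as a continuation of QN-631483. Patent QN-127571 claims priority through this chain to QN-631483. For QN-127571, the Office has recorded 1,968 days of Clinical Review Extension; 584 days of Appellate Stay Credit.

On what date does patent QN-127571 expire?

Earliest priority filing: 11 January 1995.
Base term: 11 January 1995 + 23 years → 11 January 2018.
Clinical Review Extension: 1968 days claimed exceeds the 1623-day cap, so +1623 days → 22 June 2022.
Appellate Stay Credit: +584 days → 27 January 2024.

2024-01-27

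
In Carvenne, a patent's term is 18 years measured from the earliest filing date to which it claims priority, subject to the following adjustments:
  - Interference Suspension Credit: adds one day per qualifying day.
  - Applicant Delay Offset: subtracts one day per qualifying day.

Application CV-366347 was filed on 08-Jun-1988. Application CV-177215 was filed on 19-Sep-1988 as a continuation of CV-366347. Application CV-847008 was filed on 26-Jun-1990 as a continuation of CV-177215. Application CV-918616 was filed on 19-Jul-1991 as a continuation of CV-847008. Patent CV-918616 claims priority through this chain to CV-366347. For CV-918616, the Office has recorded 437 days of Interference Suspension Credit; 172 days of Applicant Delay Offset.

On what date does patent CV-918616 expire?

Earliest priority filing: 8 June 1988.
Base term: 8 June 1988 + 18 years → 8 June 2006.
Interference Suspension Credit: +437 days → 19 August 2007.
Applicant Delay Offset: −172 days → 28 February 2007.

2007-02-28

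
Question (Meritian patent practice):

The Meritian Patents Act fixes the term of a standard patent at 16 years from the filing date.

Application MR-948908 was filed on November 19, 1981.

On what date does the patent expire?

Filing date + 16 years → 19 November 1997.

November 19, 1997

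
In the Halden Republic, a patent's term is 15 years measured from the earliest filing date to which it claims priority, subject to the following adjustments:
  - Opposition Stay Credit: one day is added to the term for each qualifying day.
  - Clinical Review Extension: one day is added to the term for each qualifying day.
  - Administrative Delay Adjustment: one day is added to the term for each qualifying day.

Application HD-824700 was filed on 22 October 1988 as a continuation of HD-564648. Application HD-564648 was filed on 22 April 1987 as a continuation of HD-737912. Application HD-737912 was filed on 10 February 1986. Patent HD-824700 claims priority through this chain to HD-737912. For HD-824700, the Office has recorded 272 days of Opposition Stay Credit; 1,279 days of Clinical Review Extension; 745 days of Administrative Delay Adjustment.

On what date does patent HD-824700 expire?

Earliest priority filing: 10 February 1986.
Base term: 10 February 1986 + 15 years → 10 February 2001.
Opposition Stay Credit: +272 days → 9 November 2001.
Clinical Review Extension: +1279 days → 11 May 2005.
Administrative Delay Adjustment: +745 days → 26 May 2007.

May 26, 2007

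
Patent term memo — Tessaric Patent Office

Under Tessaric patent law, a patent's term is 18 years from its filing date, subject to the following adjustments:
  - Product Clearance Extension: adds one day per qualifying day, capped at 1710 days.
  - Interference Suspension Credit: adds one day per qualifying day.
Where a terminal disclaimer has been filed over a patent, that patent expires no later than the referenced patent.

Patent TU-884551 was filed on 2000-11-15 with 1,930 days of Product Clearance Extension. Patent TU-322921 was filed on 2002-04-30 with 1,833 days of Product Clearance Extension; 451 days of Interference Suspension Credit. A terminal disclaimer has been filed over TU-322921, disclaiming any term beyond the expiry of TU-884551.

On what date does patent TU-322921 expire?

Natural term of TU-322921:
  Base: filing + 18 years → 30 April 2020.
  Product Clearance Extension: 1833 days claimed exceeds the 1710-day cap, so +1710 days → 4 January 2025.
  Interference Suspension Credit: +451 days → 31 March 2026.
Expiry of referenced patent TU-884551:
  Base: filing + 18 years → 15 November 2018.
  Product Clearance Extension: 1930 days claimed exceeds the 1710-day cap, so +1710 days → 22 July 2023.
Terminal disclaimer: TU-322921 expires on the earlier of 31 March 2026 and 22 July 2023.

2023-07-22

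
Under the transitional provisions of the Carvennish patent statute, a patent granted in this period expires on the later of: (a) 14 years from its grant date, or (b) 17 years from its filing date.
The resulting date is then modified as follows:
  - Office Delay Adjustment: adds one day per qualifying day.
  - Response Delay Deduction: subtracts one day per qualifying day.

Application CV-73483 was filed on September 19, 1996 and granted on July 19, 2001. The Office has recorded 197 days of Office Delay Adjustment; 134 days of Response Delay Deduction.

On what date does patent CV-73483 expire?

(a) grant + 14 years → 19 July 2015.
(b) filing + 17 years → 19 September 2013.
Later of the two: 19 July 2015.
Office Delay Adjustment: +197 days → 1 February 2016.
Response Delay Deduction: −134 days → 20 September 2015.

2015-09-20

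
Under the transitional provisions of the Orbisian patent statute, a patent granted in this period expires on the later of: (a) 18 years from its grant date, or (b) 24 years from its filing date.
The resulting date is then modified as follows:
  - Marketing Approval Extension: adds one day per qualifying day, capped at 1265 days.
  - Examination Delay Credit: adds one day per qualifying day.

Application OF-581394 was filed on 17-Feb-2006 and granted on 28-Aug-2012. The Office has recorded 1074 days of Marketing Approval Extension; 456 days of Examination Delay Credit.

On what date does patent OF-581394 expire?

(a) grant + 18 years → 28 August 2030.
(b) filing + 24 years → 17 February 2030.
Later of the two: 28 August 2030.
Marketing Approval Extension: 1074 days (within the 1265-day cap) → +1074 days → 6 August 2033.
Examination Delay Credit: +456 days → 5 November 2034.

November 5, 2034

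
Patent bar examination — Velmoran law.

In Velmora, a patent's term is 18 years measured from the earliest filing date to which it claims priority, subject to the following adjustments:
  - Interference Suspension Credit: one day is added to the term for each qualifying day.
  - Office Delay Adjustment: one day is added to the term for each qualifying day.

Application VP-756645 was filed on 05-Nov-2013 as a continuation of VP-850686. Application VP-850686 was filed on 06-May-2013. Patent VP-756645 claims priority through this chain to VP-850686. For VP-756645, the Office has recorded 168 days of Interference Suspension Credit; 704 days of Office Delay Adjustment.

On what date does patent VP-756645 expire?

Earliest priority filing: 6 May 2013.
Base term: 6 May 2013 + 18 years → 6 May 2031.
Interference Suspension Credit: +168 days → 21 October 2031.
Office Delay Adjustment: +704 days → 24 September 2033.

September 24, 2033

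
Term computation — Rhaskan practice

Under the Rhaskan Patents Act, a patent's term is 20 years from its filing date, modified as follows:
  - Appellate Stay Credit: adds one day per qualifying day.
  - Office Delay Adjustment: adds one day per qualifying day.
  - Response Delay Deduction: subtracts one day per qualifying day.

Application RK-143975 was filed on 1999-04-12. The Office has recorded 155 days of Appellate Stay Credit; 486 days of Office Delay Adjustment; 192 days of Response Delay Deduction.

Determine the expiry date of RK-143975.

2020-07-04

Base term: filing date + 20 years → 12 April 2019.
Appellate Stay Credit: +155 days → 14 September 2019.
Office Delay Adjustment: +486 days → 12 January 2021.
Response Delay Deduction: −192 days → 4 July 2020.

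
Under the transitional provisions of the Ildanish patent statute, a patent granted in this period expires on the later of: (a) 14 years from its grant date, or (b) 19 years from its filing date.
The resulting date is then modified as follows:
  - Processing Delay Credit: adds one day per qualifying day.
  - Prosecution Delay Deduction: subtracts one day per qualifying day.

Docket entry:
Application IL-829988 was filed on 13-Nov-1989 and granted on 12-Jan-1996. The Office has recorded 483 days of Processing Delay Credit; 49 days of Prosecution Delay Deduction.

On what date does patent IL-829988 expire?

2011-03-22

(a) grant + 14 years → 12 January 2010.
(b) filing + 19 years → 13 November 2008.
Later of the two: 12 January 2010.
Processing Delay Credit: +483 days → 10 May 2011.
Prosecution Delay Deduction: −49 days → 22 March 2011.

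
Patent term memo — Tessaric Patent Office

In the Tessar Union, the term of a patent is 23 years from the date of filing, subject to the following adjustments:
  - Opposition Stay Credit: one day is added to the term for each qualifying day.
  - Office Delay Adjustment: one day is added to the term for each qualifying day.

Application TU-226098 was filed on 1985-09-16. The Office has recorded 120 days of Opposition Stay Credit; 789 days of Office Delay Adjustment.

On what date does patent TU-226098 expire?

2011-03-14

Base term: filing date + 23 years → 16 September 2008.
Opposition Stay Credit: +120 days → 14 January 2009.
Office Delay Adjustment: +789 days → 14 March 2011.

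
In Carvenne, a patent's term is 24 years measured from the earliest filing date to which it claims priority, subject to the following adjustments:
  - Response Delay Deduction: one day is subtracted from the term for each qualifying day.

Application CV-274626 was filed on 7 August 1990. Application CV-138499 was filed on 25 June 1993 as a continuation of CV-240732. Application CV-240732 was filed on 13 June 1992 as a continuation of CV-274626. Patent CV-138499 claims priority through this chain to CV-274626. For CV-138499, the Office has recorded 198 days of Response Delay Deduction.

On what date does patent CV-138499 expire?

Earliest priority filing: 7 August 1990.
Base term: 7 August 1990 + 24 years → 7 August 2014.
Response Delay Deduction: −198 days → 21 January 2014.

January 21, 2014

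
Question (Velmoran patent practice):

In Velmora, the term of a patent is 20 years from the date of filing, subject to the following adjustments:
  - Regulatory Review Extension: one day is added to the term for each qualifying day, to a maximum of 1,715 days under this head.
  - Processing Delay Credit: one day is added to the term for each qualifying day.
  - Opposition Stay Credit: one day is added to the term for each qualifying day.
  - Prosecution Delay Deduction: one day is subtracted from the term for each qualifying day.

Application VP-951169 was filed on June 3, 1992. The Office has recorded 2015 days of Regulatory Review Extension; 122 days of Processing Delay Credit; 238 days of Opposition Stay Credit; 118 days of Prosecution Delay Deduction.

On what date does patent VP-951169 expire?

2017-10-12

Base term: filing date + 20 years → 3 June 2012.
Regulatory Review Extension: 2015 days claimed exceeds the 1715-day cap, so +1715 days → 12 February 2017.
Processing Delay Credit: +122 days → 14 June 2017.
Opposition Stay Credit: +238 days → 7 February 2018.
Prosecution Delay Deduction: −118 days → 12 October 2017.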